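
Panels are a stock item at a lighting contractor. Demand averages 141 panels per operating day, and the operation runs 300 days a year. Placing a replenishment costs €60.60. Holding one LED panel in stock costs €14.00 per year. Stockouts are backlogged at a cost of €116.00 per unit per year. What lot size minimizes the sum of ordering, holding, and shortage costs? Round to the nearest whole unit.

Q* ≈ 641 panels

Annual demand D = 141 × 300 = 42,300.
With planned backorders, Q* = √(2DS/H) · √((H+B)/B).
√(2DS/H) = √(2 × 42,300 × 60.6 / 14) = 605.142.
√((H+B)/B) = √((14+116)/116) = 1.0586.
Q* ≈ 640.620.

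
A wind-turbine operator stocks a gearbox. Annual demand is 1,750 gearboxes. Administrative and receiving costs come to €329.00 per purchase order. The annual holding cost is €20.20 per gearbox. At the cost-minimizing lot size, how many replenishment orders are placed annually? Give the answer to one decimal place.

Q* = √(2DS/H) = √(2 × 1,750 × 329 / 20.2) ≈ 238.76.
Orders per year = D / Q* = 1,750 / 238.76 ≈ 7.330.

N ≈ 7.3 orders per year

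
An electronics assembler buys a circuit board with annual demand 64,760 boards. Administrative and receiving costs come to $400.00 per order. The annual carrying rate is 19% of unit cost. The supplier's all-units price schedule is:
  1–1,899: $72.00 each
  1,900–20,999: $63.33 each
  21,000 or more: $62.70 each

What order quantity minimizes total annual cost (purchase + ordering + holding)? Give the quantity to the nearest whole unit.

Q* ≈ 2,075 boards

Holding cost per unit per year at price C is H = 0.19·C.
Evaluate total cost at each tier's feasible EOQ or, if the EOQ is below the tier, at the tier's minimum quantity.
Tier 1 ($72.00): EOQ = 1946.1 exceeds tier's upper bound 1899, so this tier is dominated.
EOQ at $63.33 = 2075.0 (feasible in tier 2): TC = 64,760×$63.33 + (64,760/2075.0)×400 + (2075.0/2)×0.19×$63.33 = $4,126,218.58.
EOQ at $62.70 = 2085.4 < 21000, so use break Q=21000: TC = 64,760×$62.70 + (64,760/21000.0)×400 + (21000.0/2)×0.19×$62.70 = $4,186,772.02.
Lowest total cost is $4,126,218.58 at Q = 2075.0.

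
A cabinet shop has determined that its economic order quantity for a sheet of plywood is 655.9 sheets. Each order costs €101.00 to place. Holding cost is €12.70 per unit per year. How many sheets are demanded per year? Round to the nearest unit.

Squaring Q* = √(2DS/H) gives Q*² = 2DS/H.
From Q* = √(2DS/H): D = Q*²H / (2S) = 655.9² × 12.7 / (2 × 101) = 27047.530.

D ≈ 27,048 sheets per year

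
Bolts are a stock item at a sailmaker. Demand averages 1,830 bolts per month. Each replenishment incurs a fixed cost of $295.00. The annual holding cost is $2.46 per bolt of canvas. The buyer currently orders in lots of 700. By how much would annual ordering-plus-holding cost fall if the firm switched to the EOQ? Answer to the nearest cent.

Annual demand D = 1,830 × 12 = 21,960.
EOQ = √(2DS/H) = √(2 × 21,960 × 295 / 2.46) ≈ 2294.96.
Cost at Q* = (D/Q*)S + (Q*/2)H = √(2DSH) ≈ $5,645.60.
Cost at Q = 700: (21,960/700)×295 + (700/2)×2.46 = $9,254.57 + $861.00 = $10,115.57.
Excess = $10,115.57 − $5,645.60 = $4,469.98.

Extra cost ≈ $4,469.98 per year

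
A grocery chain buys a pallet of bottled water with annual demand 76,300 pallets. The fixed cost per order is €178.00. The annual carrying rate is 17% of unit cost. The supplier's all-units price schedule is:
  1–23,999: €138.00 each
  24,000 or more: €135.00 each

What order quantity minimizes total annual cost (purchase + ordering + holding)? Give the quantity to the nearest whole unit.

Holding cost per unit per year at price C is H = 0.17·C.
For each price level, check whether its EOQ is feasible; otherwise the best quantity at that price is the breakpoint.
EOQ at €138.00 = 1076.0 (feasible in tier 1): TC = 76,300×€138.00 + (76,300/1076.0)×178 + (1076.0/2)×0.17×€138.00 = €10,554,643.60.
EOQ at €135.00 = 1087.9 < 24000, so use break Q=24000: TC = 76,300×€135.00 + (76,300/24000.0)×178 + (24000.0/2)×0.17×€135.00 = €10,576,465.89.
Lowest total cost is €10,554,643.60 at Q = 1076.0.

Q* ≈ 1,076 pallets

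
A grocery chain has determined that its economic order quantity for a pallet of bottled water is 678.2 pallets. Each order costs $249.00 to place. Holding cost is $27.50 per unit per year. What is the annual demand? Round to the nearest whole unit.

Squaring Q* = √(2DS/H) gives Q*² = 2DS/H.
From Q* = √(2DS/H): D = Q*²H / (2S) = 678.2² × 27.5 / (2 × 249) = 25399.135.

D ≈ 25,399 pallets per year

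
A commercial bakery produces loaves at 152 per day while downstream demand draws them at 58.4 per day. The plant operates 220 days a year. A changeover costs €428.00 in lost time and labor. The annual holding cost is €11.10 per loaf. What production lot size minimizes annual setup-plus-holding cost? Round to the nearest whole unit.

Q* ≈ 1,268 loaves

Annual demand D = 58.4 × 220 = 12,848.
Production build-up factor (1 − d/p) = 1 − 58.4/152 = 0.6158.
Q* = √(2DS / (H(1 − d/p))) = √(2 × 12,848 × 428 / (11.1 × 0.6158)).
= √(10,997,888 / 6.8353) ≈ 1268.461.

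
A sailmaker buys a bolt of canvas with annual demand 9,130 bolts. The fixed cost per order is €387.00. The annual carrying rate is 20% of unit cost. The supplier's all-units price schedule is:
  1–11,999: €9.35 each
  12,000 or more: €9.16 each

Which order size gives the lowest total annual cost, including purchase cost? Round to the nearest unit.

Q* ≈ 1,944 bolts

Holding cost per unit per year at price C is H = 0.20·C.
For each price level, check whether its EOQ is feasible; otherwise the best quantity at that price is the breakpoint.
EOQ at €9.35 = 1943.9 (feasible in tier 1): TC = 9,130×€9.35 + (9,130/1943.9)×387 + (1943.9/2)×0.20×€9.35 = €89,000.69.
EOQ at €9.16 = 1964.0 < 12000, so use break Q=12000: TC = 9,130×€9.16 + (9,130/12000.0)×387 + (12000.0/2)×0.20×€9.16 = €94,917.24.
Lowest total cost is €89,000.69 at Q = 1943.9.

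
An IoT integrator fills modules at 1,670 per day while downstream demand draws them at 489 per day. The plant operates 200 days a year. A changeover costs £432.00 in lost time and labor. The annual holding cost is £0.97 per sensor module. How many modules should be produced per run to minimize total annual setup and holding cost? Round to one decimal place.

Annual demand D = 489 × 200 = 97,800.
Production build-up factor (1 − d/p) = 1 − 489/1,670 = 0.7072.
Q* = √(2DS / (H(1 − d/p))) = √(2 × 97,800 × 432 / (0.97 × 0.7072)).
= √(84,499,200 / 0.686) ≈ 11098.741.

Q* ≈ 11,098.7 modules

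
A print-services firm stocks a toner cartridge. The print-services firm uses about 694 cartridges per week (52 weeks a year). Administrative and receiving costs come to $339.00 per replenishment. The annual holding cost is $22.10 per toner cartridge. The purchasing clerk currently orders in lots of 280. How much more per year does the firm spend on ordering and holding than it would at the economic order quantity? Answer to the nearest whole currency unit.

Extra cost ≈ $23,533 per year

Annual demand D = 694 × 52 = 36,088.
EOQ = √(2DS/H) = √(2 × 36,088 × 339 / 22.1) ≈ 1052.20.
Cost at Q* = (D/Q*)S + (Q*/2)H = √(2DSH) ≈ $23,253.72.
Cost at Q = 280: (36,088/280)×339 + (280/2)×22.1 = $43,692.26 + $3,094.00 = $46,786.26.
Excess = $46,786.26 − $23,253.72 = $23,532.54.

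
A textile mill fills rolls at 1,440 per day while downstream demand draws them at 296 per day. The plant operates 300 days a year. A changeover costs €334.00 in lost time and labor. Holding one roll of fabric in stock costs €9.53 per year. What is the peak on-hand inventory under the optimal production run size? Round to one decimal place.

I_max ≈ 2,223.7 rolls

Annual demand D = 296 × 300 = 88,800.
Production build-up factor (1 − d/p) = 1 − 296/1,440 = 0.7944.
Q* = √(2DS / (H(1 − d/p))) = √(2 × 88,800 × 334 / (9.53 × 0.7944)).
= √(59,318,400 / 7.5711) ≈ 2799.088.
Maximum inventory = Q*(1 − d/p) = 2799.088 × 0.7944 ≈ 2223.720.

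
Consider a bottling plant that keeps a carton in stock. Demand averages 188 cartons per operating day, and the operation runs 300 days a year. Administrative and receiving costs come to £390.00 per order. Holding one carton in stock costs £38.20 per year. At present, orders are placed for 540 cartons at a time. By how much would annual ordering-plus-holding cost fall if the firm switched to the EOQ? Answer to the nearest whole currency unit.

Annual demand D = 188 × 300 = 56,400.
EOQ = √(2DS/H) = √(2 × 56,400 × 390 / 38.2) ≈ 1073.14.
Cost at Q* = (D/Q*)S + (Q*/2)H = √(2DSH) ≈ £40,993.83.
Cost at Q = 540: (56,400/540)×390 + (540/2)×38.2 = £40,733.33 + £10,314.00 = £51,047.33.
Excess = £51,047.33 − £40,993.83 = £10,053.50.

Extra cost ≈ £10,053 per year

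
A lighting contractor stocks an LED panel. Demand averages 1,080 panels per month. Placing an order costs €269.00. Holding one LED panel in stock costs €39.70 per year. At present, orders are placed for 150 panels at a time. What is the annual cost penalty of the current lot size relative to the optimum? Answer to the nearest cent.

Extra cost ≈ €9,581.57 per year

Annual demand D = 1,080 × 12 = 12,960.
EOQ = √(2DS/H) = √(2 × 12,960 × 269 / 39.7) ≈ 419.08.
Cost at Q* = (D/Q*)S + (Q*/2)H = √(2DSH) ≈ €16,637.53.
Cost at Q = 150: (12,960/150)×269 + (150/2)×39.7 = €23,241.60 + €2,977.50 = €26,219.10.
Excess = €26,219.10 − €16,637.53 = €9,581.57.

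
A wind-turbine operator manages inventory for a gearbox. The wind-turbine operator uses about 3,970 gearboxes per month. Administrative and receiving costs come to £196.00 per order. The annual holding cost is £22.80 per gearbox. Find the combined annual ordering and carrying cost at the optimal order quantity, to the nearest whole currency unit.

TC* ≈ £20,635

Annual demand D = 3,970 × 12 = 47,640.
EOQ = √(2DS/H) = √(2 × 47,640 × 196 / 22.8) ≈ 905.03.
At the optimum the two cost components are equal, so total cost = 2·(Q*/2)H = Q*·H.
Minimum total = √(2DSH) = √(2 × 47,640 × 196 × 22.8) ≈ 20634.613.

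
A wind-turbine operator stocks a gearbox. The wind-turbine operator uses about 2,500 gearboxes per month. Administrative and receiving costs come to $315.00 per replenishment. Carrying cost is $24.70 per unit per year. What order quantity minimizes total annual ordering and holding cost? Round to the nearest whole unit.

Q* ≈ 875 gearboxes

Annual demand D = 2,500 × 12 = 30,000.
EOQ = √(2DS / H) = √(2 × 30,000 × 315 / 24.7).
= √(18,900,000 / 24.7) = √765,182.1862 ≈ 874.747.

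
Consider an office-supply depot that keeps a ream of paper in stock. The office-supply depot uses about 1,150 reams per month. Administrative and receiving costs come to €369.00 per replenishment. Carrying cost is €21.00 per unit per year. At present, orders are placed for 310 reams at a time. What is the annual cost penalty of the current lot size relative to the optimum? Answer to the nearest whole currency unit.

Annual demand D = 1,150 × 12 = 13,800.
EOQ = √(2DS/H) = √(2 × 13,800 × 369 / 21) ≈ 696.40.
Cost at Q* = (D/Q*)S + (Q*/2)H = √(2DSH) ≈ €14,624.38.
Cost at Q = 310: (13,800/310)×369 + (310/2)×21 = €16,426.45 + €3,255.00 = €19,681.45.
Excess = €19,681.45 − €14,624.38 = €5,057.07.

Extra cost ≈ €5,057 per year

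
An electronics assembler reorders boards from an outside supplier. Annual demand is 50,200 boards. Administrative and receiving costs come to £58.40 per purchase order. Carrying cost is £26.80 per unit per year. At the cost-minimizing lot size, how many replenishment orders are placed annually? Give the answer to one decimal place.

Q* = √(2DS/H) = √(2 × 50,200 × 58.4 / 26.8) ≈ 467.74.
Orders per year = D / Q* = 50,200 / 467.74 ≈ 107.324.

N ≈ 107.3 orders per year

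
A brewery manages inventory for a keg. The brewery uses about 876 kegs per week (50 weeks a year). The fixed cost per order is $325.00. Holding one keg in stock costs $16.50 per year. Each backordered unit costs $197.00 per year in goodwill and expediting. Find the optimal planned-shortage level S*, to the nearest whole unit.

S* ≈ 106 kegs

Annual demand D = 876 × 50 = 43,800.
With planned backorders, Q* = √(2DS/H) · √((H+B)/B).
√(2DS/H) = √(2 × 43,800 × 325 / 16.5) = 1313.566.
√((H+B)/B) = √((16.5+197)/197) = 1.0410.
Q* ≈ 1367.469.
S* = Q* · H/(H+B) = 1367.469 × 16.5/213.5 ≈ 105.683.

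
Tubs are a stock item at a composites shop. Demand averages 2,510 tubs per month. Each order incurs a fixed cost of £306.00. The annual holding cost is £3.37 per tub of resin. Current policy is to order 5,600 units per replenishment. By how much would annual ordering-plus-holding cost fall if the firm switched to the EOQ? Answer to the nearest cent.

Extra cost ≈ £3,200.17 per year

Annual demand D = 2,510 × 12 = 30,120.
EOQ = √(2DS/H) = √(2 × 30,120 × 306 / 3.37) ≈ 2338.77.
Cost at Q* = (D/Q*)S + (Q*/2)H = √(2DSH) ≈ £7,881.67.
Cost at Q = 5,600: (30,120/5,600)×306 + (5,600/2)×3.37 = £1,645.84 + £9,436.00 = £11,081.84.
Excess = £11,081.84 − £7,881.67 = £3,200.17.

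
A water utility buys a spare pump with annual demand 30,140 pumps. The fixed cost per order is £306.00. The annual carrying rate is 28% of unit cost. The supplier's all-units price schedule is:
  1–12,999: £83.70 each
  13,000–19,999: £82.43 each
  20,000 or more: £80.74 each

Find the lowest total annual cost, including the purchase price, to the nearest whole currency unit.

TC* ≈ £2,543,510

Holding cost per unit per year at price C is H = 0.28·C.
Candidates are each tier's EOQ (if it falls in that tier) and each price-break quantity.
EOQ at £83.70 = 887.2 (feasible in tier 1): TC = 30,140×£83.70 + (30,140/887.2)×306 + (887.2/2)×0.28×£83.70 = £2,543,509.66.
EOQ at £82.43 = 894.0 < 13000, so use break Q=13000: TC = 30,140×£82.43 + (30,140/13000.0)×306 + (13000.0/2)×0.28×£82.43 = £2,635,172.25.
EOQ at £80.74 = 903.3 < 20000, so use break Q=20000: TC = 30,140×£80.74 + (30,140/20000.0)×306 + (20000.0/2)×0.28×£80.74 = £2,660,036.74.
Lowest total cost among the candidates is at Q = 887.2.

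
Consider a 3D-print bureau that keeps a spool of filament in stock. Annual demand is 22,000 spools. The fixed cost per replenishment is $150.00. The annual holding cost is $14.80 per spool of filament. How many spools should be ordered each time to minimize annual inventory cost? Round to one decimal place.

Q* ≈ 667.8 spools

EOQ = √(2DS / H) = √(2 × 22,000 × 150 / 14.8).
= √(6,600,000 / 14.8) = √445,945.9459 ≈ 667.792.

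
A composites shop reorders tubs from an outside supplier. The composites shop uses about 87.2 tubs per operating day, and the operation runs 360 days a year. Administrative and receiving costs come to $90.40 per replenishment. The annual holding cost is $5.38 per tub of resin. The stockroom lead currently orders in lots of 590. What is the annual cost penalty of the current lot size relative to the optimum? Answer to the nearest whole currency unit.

Extra cost ≈ $871 per year

Annual demand D = 87.2 × 360 = 31,392.
EOQ = √(2DS/H) = √(2 × 31,392 × 90.4 / 5.38) ≈ 1027.11.
Cost at Q* = (D/Q*)S + (Q*/2)H = √(2DSH) ≈ $5,525.86.
Cost at Q = 590: (31,392/590)×90.4 + (590/2)×5.38 = $4,809.89 + $1,587.10 = $6,396.99.
Excess = $6,396.99 − $5,525.86 = $871.13.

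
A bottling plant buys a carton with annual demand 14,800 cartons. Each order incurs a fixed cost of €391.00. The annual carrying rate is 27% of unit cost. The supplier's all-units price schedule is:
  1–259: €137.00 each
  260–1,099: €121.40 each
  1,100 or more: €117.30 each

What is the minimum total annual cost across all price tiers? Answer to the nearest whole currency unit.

Holding cost per unit per year at price C is H = 0.27·C.
Candidates are each tier's EOQ (if it falls in that tier) and each price-break quantity.
Tier 1 (€137.00): EOQ = 559.4 exceeds tier's upper bound 259, so this tier is dominated.
EOQ at €121.40 = 594.2 (feasible in tier 2): TC = 14,800×€121.40 + (14,800/594.2)×391 + (594.2/2)×0.27×€121.40 = €1,816,197.15.
EOQ at €117.30 = 604.5 < 1100, so use break Q=1100: TC = 14,800×€117.30 + (14,800/1100.0)×391 + (1100.0/2)×0.27×€117.30 = €1,758,719.78.
Lowest total cost among the candidates is at Q = 1100.0.

TC* ≈ €1,758,720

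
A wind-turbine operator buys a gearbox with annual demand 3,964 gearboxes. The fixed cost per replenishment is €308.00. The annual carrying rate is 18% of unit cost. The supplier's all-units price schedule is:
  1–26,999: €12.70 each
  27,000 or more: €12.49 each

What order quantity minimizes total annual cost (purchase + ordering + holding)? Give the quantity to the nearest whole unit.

Holding cost per unit per year at price C is H = 0.18·C.
Candidates are each tier's EOQ (if it falls in that tier) and each price-break quantity.
EOQ at €12.70 = 1033.5 (feasible in tier 1): TC = 3,964×€12.70 + (3,964/1033.5)×308 + (1033.5/2)×0.18×€12.70 = €52,705.43.
EOQ at €12.49 = 1042.2 < 27000, so use break Q=27000: TC = 3,964×€12.49 + (3,964/27000.0)×308 + (27000.0/2)×0.18×€12.49 = €79,906.28.
Lowest total cost is €52,705.43 at Q = 1033.5.

Q* ≈ 1,034 gearboxes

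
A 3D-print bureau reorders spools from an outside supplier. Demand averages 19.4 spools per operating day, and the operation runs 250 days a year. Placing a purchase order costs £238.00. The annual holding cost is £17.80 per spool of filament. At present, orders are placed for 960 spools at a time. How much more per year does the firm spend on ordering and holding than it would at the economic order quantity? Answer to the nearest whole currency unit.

Extra cost ≈ £3,336 per year

Annual demand D = 19.4 × 250 = 4,850.
EOQ = √(2DS/H) = √(2 × 4,850 × 238 / 17.8) ≈ 360.13.
Cost at Q* = (D/Q*)S + (Q*/2)H = √(2DSH) ≈ £6,410.39.
Cost at Q = 960: (4,850/960)×238 + (960/2)×17.8 = £1,202.40 + £8,544.00 = £9,746.40.
Excess = £9,746.40 − £6,410.39 = £3,336.01.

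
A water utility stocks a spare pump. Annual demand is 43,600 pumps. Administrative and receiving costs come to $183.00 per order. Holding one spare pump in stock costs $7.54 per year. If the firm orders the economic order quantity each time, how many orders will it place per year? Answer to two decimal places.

The optimal lot size = √(2DS/H) = √(2 × 43,600 × 183 / 7.54) ≈ 1454.78.
Orders per year = D / Q* = 43,600 / 1454.78 ≈ 29.970.

N ≈ 29.97 orders per year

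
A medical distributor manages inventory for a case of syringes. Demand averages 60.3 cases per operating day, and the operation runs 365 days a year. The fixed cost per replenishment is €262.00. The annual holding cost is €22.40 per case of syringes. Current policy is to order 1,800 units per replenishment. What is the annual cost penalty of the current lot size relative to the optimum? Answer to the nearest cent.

Extra cost ≈ €7,290.69 per year

Annual demand D = 60.3 × 365 = 22,009.5.
EOQ = √(2DS/H) = √(2 × 22,009.5 × 262 / 22.4) ≈ 717.54.
Cost at Q* = (D/Q*)S + (Q*/2)H = √(2DSH) ≈ €16,072.92.
Cost at Q = 1,800: (22,009.5/1,800)×262 + (1,800/2)×22.4 = €3,203.60 + €20,160.00 = €23,363.60.
Excess = €23,363.60 − €16,072.92 = €7,290.69.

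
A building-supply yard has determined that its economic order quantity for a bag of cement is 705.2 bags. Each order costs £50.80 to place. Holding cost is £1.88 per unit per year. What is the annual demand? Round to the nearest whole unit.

The basic EOQ model gives Q* = √(2DS/H); rearrange for the unknown.
From Q* = √(2DS/H): D = Q*²H / (2S) = 705.2² × 1.88 / (2 × 50.8) = 9202.138.

D ≈ 9,202 bags per year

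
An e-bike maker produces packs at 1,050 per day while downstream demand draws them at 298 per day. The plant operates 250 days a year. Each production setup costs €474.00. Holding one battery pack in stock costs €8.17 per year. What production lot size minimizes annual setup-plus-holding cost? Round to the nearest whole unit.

Q* ≈ 3,474 packs

Annual demand D = 298 × 250 = 74,500.
Production build-up factor (1 − d/p) = 1 − 298/1,050 = 0.7162.
Q* = √(2DS / (H(1 − d/p))) = √(2 × 74,500 × 474 / (8.17 × 0.7162)).
= √(70,626,000 / 5.8513) ≈ 3474.218.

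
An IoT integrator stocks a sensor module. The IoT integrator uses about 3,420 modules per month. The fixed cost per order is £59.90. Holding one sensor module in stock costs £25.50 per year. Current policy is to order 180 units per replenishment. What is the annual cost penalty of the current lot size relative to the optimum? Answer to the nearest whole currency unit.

Extra cost ≈ £4,755 per year

Annual demand D = 3,420 × 12 = 41,040.
EOQ = √(2DS/H) = √(2 × 41,040 × 59.9 / 25.5) ≈ 439.10.
Cost at Q* = (D/Q*)S + (Q*/2)H = √(2DSH) ≈ £11,197.01.
Cost at Q = 180: (41,040/180)×59.9 + (180/2)×25.5 = £13,657.20 + £2,295.00 = £15,952.20.
Excess = £15,952.20 − £11,197.01 = £4,755.19.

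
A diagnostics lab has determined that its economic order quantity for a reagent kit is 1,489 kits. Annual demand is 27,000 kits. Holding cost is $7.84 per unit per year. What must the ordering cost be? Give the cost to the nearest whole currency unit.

The basic EOQ model gives Q* = √(2DS/H); rearrange for the unknown.
From Q* = √(2DS/H): S = Q*²H / (2D) = 1,489² × 7.84 / (2 × 27,000) = 321.8931.

S ≈ $322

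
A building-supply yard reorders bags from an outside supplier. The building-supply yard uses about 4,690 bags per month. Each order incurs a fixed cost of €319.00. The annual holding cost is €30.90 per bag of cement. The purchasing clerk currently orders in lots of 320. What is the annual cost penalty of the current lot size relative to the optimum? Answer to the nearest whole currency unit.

Extra cost ≈ €27,739 per year

Annual demand D = 4,690 × 12 = 56,280.
EOQ = √(2DS/H) = √(2 × 56,280 × 319 / 30.9) ≈ 1077.97.
Cost at Q* = (D/Q*)S + (Q*/2)H = √(2DSH) ≈ €33,309.39.
Cost at Q = 320: (56,280/320)×319 + (320/2)×30.9 = €56,104.12 + €4,944.00 = €61,048.12.
Excess = €61,048.12 − €33,309.39 = €27,738.74.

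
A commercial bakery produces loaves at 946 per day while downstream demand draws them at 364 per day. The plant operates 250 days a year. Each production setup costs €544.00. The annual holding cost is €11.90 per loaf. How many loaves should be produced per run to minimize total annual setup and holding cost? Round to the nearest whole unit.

Q* ≈ 3,677 loaves

Annual demand D = 364 × 250 = 91,000.
Production build-up factor (1 − d/p) = 1 − 364/946 = 0.6152.
Q* = √(2DS / (H(1 − d/p))) = √(2 × 91,000 × 544 / (11.9 × 0.6152)).
= √(99,008,000 / 7.3211) ≈ 3677.441.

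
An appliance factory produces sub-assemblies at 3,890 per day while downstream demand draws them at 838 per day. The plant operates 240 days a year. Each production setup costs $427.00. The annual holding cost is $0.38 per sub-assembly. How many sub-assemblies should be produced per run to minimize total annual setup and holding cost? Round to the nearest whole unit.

Q* ≈ 24,002 sub-assemblies

Annual demand D = 838 × 240 = 201,120.
Production build-up factor (1 − d/p) = 1 − 838/3,890 = 0.7846.
Q* = √(2DS / (H(1 − d/p))) = √(2 × 201,120 × 427 / (0.38 × 0.7846)).
= √(171,756,480 / 0.2981) ≈ 24001.993.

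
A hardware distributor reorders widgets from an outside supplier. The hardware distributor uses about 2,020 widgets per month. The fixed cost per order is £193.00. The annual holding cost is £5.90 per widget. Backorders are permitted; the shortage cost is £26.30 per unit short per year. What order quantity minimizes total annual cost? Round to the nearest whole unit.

Q* ≈ 1,393 widgets

Annual demand D = 2,020 × 12 = 24,240.
With planned backorders, Q* = √(2DS/H) · √((H+B)/B).
√(2DS/H) = √(2 × 24,240 × 193 / 5.9) = 1259.314.
√((H+B)/B) = √((5.9+26.3)/26.3) = 1.1065.
Q* ≈ 1393.426.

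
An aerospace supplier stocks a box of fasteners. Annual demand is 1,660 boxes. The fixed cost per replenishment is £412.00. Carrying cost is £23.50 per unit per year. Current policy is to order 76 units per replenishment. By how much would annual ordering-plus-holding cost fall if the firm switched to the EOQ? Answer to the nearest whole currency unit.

EOQ = √(2DS/H) = √(2 × 1,660 × 412 / 23.5) ≈ 241.26.
Cost at Q* = (D/Q*)S + (Q*/2)H = √(2DSH) ≈ £5,669.59.
Cost at Q = 76: (1,660/76)×412 + (76/2)×23.5 = £8,998.95 + £893.00 = £9,891.95.
Excess = £9,891.95 − £5,669.59 = £4,222.36.

Extra cost ≈ £4,222 per year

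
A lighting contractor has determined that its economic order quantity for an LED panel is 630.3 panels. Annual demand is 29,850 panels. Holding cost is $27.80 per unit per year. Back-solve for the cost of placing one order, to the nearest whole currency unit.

S ≈ $185

Squaring Q* = √(2DS/H) gives Q*² = 2DS/H.
From Q* = √(2DS/H): S = Q*²H / (2D) = 630.3² × 27.8 / (2 × 29,850) = 184.9972.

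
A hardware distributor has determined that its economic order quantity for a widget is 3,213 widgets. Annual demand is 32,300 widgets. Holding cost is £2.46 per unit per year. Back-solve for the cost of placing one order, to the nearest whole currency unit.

S ≈ £393

Invert the EOQ relation Q*² = 2DS/H.
From Q* = √(2DS/H): S = Q*²H / (2D) = 3,213² × 2.46 / (2 × 32,300) = 393.1190.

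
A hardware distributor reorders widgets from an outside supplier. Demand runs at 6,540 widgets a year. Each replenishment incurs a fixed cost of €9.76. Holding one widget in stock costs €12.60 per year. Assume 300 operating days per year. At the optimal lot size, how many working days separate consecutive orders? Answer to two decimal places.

T ≈ 4.62 days

The optimal lot size = √(2DS/H) = √(2 × 6,540 × 9.76 / 12.6) ≈ 100.66.
Cycle time = Q*/D × 300 = 100.66 / 6,540 × 300 ≈ 4.617 days.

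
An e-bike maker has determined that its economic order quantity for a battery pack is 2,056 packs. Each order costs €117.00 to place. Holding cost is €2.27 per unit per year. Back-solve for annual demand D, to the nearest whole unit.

Invert the EOQ relation Q*² = 2DS/H.
From Q* = √(2DS/H): D = Q*²H / (2S) = 2,056² × 2.27 / (2 × 117) = 41006.832.

D ≈ 41,007 packs per year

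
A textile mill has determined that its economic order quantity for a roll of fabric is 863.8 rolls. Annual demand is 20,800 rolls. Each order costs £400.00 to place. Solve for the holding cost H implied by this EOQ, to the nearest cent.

H ≈ £22.30

The basic EOQ model gives Q* = √(2DS/H); rearrange for the unknown.
From Q* = √(2DS/H): H = 2DS / Q*² = 2 × 20,800 × 400 / 863.8² = 22.3011.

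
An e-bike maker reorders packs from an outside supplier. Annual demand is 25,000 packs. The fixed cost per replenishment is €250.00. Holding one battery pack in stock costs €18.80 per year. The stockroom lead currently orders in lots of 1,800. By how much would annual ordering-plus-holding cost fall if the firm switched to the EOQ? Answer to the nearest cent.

EOQ = √(2DS/H) = √(2 × 25,000 × 250 / 18.8) ≈ 815.41.
Cost at Q* = (D/Q*)S + (Q*/2)H = √(2DSH) ≈ €15,329.71.
Cost at Q = 1,800: (25,000/1,800)×250 + (1,800/2)×18.8 = €3,472.22 + €16,920.00 = €20,392.22.
Excess = €20,392.22 − €15,329.71 = €5,062.51.

Extra cost ≈ €5,062.51 per year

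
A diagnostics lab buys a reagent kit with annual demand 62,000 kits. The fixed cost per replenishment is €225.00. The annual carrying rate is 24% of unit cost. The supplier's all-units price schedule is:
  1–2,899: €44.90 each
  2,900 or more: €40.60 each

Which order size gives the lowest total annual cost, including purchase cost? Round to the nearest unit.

Q* ≈ 2,900 kits

Holding cost per unit per year at price C is H = 0.24·C.
Evaluate total cost at each tier's feasible EOQ or, if the EOQ is below the tier, at the tier's minimum quantity.
EOQ at €44.90 = 1609.1 (feasible in tier 1): TC = 62,000×€44.90 + (62,000/1609.1)×225 + (1609.1/2)×0.24×€44.90 = €2,801,139.27.
EOQ at €40.60 = 1692.1 < 2900, so use break Q=2900: TC = 62,000×€40.60 + (62,000/2900.0)×225 + (2900.0/2)×0.24×€40.60 = €2,536,139.14.
Lowest total cost is €2,536,139.14 at Q = 2900.0.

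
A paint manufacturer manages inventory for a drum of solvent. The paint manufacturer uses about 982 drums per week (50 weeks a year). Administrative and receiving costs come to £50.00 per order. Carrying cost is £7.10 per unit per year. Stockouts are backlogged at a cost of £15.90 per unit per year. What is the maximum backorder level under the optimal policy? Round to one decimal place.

S* ≈ 308.8 drums

Annual demand D = 982 × 50 = 49,100.
With planned backorders, Q* = √(2DS/H) · √((H+B)/B).
√(2DS/H) = √(2 × 49,100 × 50 / 7.1) = 831.594.
√((H+B)/B) = √((7.1+15.9)/15.9) = 1.2027.
Q* ≈ 1000.177.
S* = Q* · H/(H+B) = 1000.177 × 7.1/23 ≈ 308.750.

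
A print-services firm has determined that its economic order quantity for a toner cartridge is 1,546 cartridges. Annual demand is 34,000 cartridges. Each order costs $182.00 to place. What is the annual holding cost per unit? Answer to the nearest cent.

H ≈ $5.18

The basic EOQ model gives Q* = √(2DS/H); rearrange for the unknown.
From Q* = √(2DS/H): H = 2DS / Q*² = 2 × 34,000 × 182 / 1,546² = 5.1780.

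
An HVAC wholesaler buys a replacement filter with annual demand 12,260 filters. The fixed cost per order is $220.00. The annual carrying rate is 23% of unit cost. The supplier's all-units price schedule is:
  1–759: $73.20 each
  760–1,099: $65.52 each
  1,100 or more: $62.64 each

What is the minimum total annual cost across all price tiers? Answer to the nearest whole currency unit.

TC* ≈ $778,342

Holding cost per unit per year at price C is H = 0.23·C.
For each price level, check whether its EOQ is feasible; otherwise the best quantity at that price is the breakpoint.
EOQ at $73.20 = 566.0 (feasible in tier 1): TC = 12,260×$73.20 + (12,260/566.0)×220 + (566.0/2)×0.23×$73.20 = $906,961.96.
EOQ at $65.52 = 598.3 < 760, so use break Q=760: TC = 12,260×$65.52 + (12,260/760.0)×220 + (760.0/2)×0.23×$65.52 = $812,550.60.
EOQ at $62.64 = 611.9 < 1100, so use break Q=1100: TC = 12,260×$62.64 + (12,260/1100.0)×220 + (1100.0/2)×0.23×$62.64 = $778,342.36.
Lowest total cost among the candidates is at Q = 1100.0.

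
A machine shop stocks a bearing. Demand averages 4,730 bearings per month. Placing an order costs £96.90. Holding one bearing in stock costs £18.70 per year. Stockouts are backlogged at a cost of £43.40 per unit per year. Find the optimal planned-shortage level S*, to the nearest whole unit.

Annual demand D = 4,730 × 12 = 56,760.
With planned backorders, Q* = √(2DS/H) · √((H+B)/B).
√(2DS/H) = √(2 × 56,760 × 96.9 / 18.7) = 766.968.
√((H+B)/B) = √((18.7+43.4)/43.4) = 1.1962.
Q* ≈ 917.441.
S* = Q* · H/(H+B) = 917.441 × 18.7/62.1 ≈ 276.266.

S* ≈ 276 bearings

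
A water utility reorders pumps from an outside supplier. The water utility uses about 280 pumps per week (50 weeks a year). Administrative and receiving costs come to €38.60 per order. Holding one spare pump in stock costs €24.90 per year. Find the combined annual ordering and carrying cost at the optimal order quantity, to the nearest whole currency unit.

Annual demand D = 280 × 50 = 14,000.
Q* = √(2DS/H) = √(2 × 14,000 × 38.6 / 24.9) ≈ 208.34.
At Q*, ordering cost (D/Q*)S equals holding cost (Q*/2)H, each = √(DSH/2).
Minimum total = √(2DSH) = √(2 × 14,000 × 38.6 × 24.9) ≈ 5187.670.

TC* ≈ €5,188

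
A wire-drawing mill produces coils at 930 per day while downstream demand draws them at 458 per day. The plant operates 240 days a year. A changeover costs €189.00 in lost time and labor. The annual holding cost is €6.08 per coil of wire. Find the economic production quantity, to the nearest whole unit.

Q* ≈ 3,669 coils

Annual demand D = 458 × 240 = 109,920.
Production build-up factor (1 − d/p) = 1 − 458/930 = 0.5075.
Q* = √(2DS / (H(1 − d/p))) = √(2 × 109,920 × 189 / (6.08 × 0.5075)).
= √(41,549,760 / 3.0858) ≈ 3669.467.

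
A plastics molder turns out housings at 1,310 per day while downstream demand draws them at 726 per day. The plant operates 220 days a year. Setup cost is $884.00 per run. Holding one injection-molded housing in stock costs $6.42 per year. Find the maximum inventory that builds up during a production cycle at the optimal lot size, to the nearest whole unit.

I_max ≈ 4,428 housings

Annual demand D = 726 × 220 = 159,720.
Production build-up factor (1 − d/p) = 1 − 726/1,310 = 0.4458.
Q* = √(2DS / (H(1 − d/p))) = √(2 × 159,720 × 884 / (6.42 × 0.4458)).
= √(282,384,960 / 2.862) ≈ 9933.047.
Maximum inventory = Q*(1 − d/p) = 9933.047 × 0.4458 ≈ 4428.168.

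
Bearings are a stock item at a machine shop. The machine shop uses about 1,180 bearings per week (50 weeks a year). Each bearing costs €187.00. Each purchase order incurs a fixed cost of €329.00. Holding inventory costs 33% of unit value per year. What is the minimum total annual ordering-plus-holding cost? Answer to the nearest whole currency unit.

TC* ≈ €48,946

Annual demand D = 1,180 × 50 = 59,000.
Holding cost H = 0.33 × €187.00 = €61.7100 per unit per year.
EOQ = √(2DS/H) = √(2 × 59,000 × 329 / 61.71) ≈ 793.16.
At the optimum the two cost components are equal, so total cost = 2·(Q*/2)H = Q*·H.
Minimum total = √(2DSH) = √(2 × 59,000 × 329 × 61.71) ≈ 48945.946.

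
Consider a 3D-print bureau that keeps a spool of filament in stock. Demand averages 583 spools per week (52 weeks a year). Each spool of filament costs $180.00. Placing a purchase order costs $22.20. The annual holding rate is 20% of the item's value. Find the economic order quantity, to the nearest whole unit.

Q* ≈ 193 spools

Annual demand D = 583 × 52 = 30,316.
Holding cost H = 0.20 × $180.00 = $36.0000 per unit per year.
EOQ = √(2DS / H) = √(2 × 30,316 × 22.2 / 36).
= √(1,346,030.4 / 36) = √37,389.7333 ≈ 193.364.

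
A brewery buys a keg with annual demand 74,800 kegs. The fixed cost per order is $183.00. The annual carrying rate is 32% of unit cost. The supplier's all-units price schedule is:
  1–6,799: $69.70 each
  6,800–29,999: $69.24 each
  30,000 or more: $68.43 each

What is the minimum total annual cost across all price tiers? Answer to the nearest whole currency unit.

TC* ≈ $5,238,271

Holding cost per unit per year at price C is H = 0.32·C.
Candidates are each tier's EOQ (if it falls in that tier) and each price-break quantity.
EOQ at $69.70 = 1107.9 (feasible in tier 1): TC = 74,800×$69.70 + (74,800/1107.9)×183 + (1107.9/2)×0.32×$69.70 = $5,238,270.57.
EOQ at $69.24 = 1111.6 < 6800, so use break Q=6800: TC = 74,800×$69.24 + (74,800/6800.0)×183 + (6800.0/2)×0.32×$69.24 = $5,256,498.12.
EOQ at $68.43 = 1118.1 < 30000, so use break Q=30000: TC = 74,800×$68.43 + (74,800/30000.0)×183 + (30000.0/2)×0.32×$68.43 = $5,447,484.28.
Lowest total cost among the candidates is at Q = 1107.9.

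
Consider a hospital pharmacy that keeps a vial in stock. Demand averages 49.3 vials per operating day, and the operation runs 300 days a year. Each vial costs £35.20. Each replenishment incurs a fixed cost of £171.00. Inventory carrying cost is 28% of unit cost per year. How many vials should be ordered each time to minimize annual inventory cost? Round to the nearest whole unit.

Q* ≈ 716 vials

Annual demand D = 49.3 × 300 = 14,790.
Holding cost H = 0.28 × £35.20 = £9.8560 per unit per year.
EOQ = √(2DS / H) = √(2 × 14,790 × 171 / 9.856).
= √(5,058,180 / 9.856) = √513,208.1981 ≈ 716.386.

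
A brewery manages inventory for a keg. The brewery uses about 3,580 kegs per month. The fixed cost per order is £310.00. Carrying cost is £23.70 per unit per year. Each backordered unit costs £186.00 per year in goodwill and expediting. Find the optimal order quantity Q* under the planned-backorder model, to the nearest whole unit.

Annual demand D = 3,580 × 12 = 42,960.
With planned backorders, Q* = √(2DS/H) · √((H+B)/B).
√(2DS/H) = √(2 × 42,960 × 310 / 23.7) = 1060.117.
√((H+B)/B) = √((23.7+186)/186) = 1.0618.
Q* ≈ 1125.632.

Q* ≈ 1,126 kegs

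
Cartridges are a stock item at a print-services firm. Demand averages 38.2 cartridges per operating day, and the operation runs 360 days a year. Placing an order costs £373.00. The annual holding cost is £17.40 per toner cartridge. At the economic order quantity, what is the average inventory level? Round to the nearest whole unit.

Annual demand D = 38.2 × 360 = 13,752.
EOQ = √(2DS/H) = √(2 × 13,752 × 373 / 17.4) ≈ 767.85.
Average inventory = Q*/2 ≈ 767.85 / 2 = 383.926.

Average inventory ≈ 384 cartridges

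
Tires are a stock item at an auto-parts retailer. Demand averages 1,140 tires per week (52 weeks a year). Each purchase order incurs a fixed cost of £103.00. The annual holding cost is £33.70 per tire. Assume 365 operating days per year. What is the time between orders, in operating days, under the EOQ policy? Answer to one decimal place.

Annual demand D = 1,140 × 52 = 59,280.
Q* = √(2DS/H) = √(2 × 59,280 × 103 / 33.7) ≈ 601.97.
Cycle time = Q*/D × 365 = 601.97 / 59,280 × 365 ≈ 3.706 days.

T ≈ 3.7 days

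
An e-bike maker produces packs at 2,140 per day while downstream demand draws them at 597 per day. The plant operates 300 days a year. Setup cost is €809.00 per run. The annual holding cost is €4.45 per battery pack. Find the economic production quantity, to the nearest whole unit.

Annual demand D = 597 × 300 = 179,100.
Production build-up factor (1 − d/p) = 1 − 597/2,140 = 0.7210.
Q* = √(2DS / (H(1 − d/p))) = √(2 × 179,100 × 809 / (4.45 × 0.7210)).
= √(289,783,800 / 3.2086) ≈ 9503.443.

Q* ≈ 9,503 packs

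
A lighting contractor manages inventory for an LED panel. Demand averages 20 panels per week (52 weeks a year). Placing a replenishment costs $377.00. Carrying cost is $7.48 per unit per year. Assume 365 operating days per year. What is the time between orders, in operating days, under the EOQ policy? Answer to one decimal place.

T ≈ 113.6 days

Annual demand D = 20 × 52 = 1,040.
Q* = √(2DS/H) = √(2 × 1,040 × 377 / 7.48) ≈ 323.78.
Cycle time = Q*/D × 365 = 323.78 / 1,040 × 365 ≈ 113.635 days.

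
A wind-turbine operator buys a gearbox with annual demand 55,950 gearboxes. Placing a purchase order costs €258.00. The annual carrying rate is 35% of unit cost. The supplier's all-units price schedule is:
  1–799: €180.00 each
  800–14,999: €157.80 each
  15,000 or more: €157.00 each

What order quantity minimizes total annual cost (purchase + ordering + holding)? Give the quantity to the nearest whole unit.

Holding cost per unit per year at price C is H = 0.35·C.
Candidates are each tier's EOQ (if it falls in that tier) and each price-break quantity.
EOQ at €180.00 = 676.9 (feasible in tier 1): TC = 55,950×€180.00 + (55,950/676.9)×258 + (676.9/2)×0.35×€180.00 = €10,113,647.66.
EOQ at €157.80 = 723.0 < 800, so use break Q=800: TC = 55,950×€157.80 + (55,950/800.0)×258 + (800.0/2)×0.35×€157.80 = €8,869,045.88.
EOQ at €157.00 = 724.8 < 15000, so use break Q=15000: TC = 55,950×€157.00 + (55,950/15000.0)×258 + (15000.0/2)×0.35×€157.00 = €9,197,237.34.
Lowest total cost is €8,869,045.88 at Q = 800.0.

Q* ≈ 800 gearboxes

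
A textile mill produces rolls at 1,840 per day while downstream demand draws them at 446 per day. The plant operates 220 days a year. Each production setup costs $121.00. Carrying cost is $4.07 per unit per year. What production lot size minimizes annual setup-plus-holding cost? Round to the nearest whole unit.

Q* ≈ 2,775 rolls

Annual demand D = 446 × 220 = 98,120.
Production build-up factor (1 − d/p) = 1 − 446/1,840 = 0.7576.
Q* = √(2DS / (H(1 − d/p))) = √(2 × 98,120 × 121 / (4.07 × 0.7576)).
= √(23,745,040 / 3.0835) ≈ 2775.024.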